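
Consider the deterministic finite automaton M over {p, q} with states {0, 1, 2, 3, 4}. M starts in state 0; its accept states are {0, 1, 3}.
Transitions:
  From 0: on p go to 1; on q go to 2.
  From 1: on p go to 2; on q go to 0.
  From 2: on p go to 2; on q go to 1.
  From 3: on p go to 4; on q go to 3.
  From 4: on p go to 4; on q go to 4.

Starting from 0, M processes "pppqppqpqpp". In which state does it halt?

2

0 --p--> 1
1 --p--> 2
2 --p--> 2
2 --q--> 1
1 --p--> 2
2 --p--> 2
2 --q--> 1
1 --p--> 2
2 --q--> 1
1 --p--> 2
2 --p--> 2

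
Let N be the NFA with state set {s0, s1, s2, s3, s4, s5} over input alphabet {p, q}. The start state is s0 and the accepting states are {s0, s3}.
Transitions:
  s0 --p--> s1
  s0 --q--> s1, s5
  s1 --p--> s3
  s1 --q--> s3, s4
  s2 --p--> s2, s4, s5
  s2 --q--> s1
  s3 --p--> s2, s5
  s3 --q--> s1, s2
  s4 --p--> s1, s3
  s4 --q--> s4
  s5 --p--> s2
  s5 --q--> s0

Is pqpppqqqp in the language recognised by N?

Start: {s0}
read p: {s1}
read q: {s3, s4}
read p: {s1, s2, s3, s5}
read p: {s2, s3, s4, s5}
read p: {s1, s2, s3, s4, s5}
read q: {s0, s1, s2, s3, s4}
read q: {s1, s2, s3, s4, s5}
read q: {s0, s1, s2, s3, s4}
read p: {s1, s2, s3, s4, s5}
Reachable ∩ accepting = {s3} — nonempty.

accepted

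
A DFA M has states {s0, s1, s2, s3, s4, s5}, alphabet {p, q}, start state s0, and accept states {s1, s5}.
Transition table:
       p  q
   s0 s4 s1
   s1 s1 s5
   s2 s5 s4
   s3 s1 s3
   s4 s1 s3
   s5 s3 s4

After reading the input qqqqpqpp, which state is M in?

s0 --q--> s1
s1 --q--> s5
s5 --q--> s4
s4 --q--> s3
s3 --p--> s1
s1 --q--> s5
s5 --p--> s3
s3 --p--> s1

s1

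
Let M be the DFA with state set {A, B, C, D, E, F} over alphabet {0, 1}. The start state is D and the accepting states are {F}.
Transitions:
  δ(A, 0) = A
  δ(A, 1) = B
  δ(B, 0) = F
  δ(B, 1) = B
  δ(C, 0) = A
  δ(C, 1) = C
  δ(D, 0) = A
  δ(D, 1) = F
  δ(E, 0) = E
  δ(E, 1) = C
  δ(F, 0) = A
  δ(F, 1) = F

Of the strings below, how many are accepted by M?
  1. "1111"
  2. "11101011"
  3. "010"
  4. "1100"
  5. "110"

"1111": accepted
"11101011": accepted
"010": accepted
"1100": rejected
"110": rejected

3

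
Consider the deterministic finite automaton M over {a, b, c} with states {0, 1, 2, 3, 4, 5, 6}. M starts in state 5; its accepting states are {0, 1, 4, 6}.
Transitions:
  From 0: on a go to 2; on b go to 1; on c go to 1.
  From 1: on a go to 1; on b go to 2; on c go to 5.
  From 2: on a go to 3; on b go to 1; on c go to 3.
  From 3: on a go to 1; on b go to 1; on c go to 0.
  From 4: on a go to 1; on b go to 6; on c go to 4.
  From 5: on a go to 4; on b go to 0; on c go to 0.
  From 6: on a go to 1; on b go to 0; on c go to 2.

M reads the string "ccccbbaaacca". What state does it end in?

2

5 --c--> 0
0 --c--> 1
1 --c--> 5
5 --c--> 0
0 --b--> 1
1 --b--> 2
2 --a--> 3
3 --a--> 1
1 --a--> 1
1 --c--> 5
5 --c--> 0
0 --a--> 2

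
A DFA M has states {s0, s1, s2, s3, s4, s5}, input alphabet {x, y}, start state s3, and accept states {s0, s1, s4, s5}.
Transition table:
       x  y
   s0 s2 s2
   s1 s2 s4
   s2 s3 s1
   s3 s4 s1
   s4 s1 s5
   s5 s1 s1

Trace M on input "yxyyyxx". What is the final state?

s3 --y--> s1
s1 --x--> s2
s2 --y--> s1
s1 --y--> s4
s4 --y--> s5
s5 --x--> s1
s1 --x--> s2

s2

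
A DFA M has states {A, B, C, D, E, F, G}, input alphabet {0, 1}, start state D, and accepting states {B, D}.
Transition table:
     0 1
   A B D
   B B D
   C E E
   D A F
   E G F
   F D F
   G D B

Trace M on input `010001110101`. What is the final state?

F

D --0--> A
A --1--> D
D --0--> A
A --0--> B
B --0--> B
B --1--> D
D --1--> F
F --1--> F
F --0--> D
D --1--> F
F --0--> D
D --1--> F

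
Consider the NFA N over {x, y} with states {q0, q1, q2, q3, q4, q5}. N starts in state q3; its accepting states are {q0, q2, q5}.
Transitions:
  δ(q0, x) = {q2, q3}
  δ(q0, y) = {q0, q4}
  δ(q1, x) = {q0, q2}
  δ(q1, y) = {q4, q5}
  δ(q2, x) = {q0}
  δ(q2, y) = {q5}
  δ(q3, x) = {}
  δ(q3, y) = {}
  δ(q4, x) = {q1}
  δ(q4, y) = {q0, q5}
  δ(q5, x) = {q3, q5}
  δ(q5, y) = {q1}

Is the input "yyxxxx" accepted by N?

rejected

Start: {q3}
read y: {}
The reachable set is empty and stays empty for the remaining 5 symbols.
Reachable ∩ accepting = {} — empty.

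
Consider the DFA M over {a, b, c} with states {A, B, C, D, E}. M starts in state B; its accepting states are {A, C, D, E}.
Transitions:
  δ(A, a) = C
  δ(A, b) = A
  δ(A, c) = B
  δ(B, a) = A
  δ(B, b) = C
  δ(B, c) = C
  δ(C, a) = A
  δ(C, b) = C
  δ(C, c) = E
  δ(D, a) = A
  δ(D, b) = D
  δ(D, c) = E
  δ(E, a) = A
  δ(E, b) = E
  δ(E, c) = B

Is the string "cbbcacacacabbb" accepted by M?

B --c--> C
C --b--> C
C --b--> C
C --c--> E
E --a--> A
A --c--> B
B --a--> A
A --c--> B
B --a--> A
A --c--> B
B --a--> A
A --b--> A
A --b--> A
A --b--> A
End in state A, which is an accepting state.

accepted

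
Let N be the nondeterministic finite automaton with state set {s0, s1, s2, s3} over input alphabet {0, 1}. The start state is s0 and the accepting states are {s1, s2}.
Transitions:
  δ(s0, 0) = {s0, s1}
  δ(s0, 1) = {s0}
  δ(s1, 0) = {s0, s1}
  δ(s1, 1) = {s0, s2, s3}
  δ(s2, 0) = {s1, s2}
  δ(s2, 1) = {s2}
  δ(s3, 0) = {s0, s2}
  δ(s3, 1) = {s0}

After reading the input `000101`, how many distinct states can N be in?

Start: {s0}
read 0: {s0, s1}
read 0: {s0, s1}
read 0: {s0, s1}
read 1: {s0, s2, s3}
read 0: {s0, s1, s2}
read 1: {s0, s2, s3}
Final reachable set {s0, s2, s3} has 3 states.

3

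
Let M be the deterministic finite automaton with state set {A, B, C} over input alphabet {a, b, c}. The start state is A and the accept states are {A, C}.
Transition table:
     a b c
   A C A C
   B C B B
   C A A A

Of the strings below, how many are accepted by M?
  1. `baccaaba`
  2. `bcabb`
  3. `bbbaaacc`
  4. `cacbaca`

4

`baccaaba`: accepted
`bcabb`: accepted
`bbbaaacc`: accepted
`cacbaca`: accepted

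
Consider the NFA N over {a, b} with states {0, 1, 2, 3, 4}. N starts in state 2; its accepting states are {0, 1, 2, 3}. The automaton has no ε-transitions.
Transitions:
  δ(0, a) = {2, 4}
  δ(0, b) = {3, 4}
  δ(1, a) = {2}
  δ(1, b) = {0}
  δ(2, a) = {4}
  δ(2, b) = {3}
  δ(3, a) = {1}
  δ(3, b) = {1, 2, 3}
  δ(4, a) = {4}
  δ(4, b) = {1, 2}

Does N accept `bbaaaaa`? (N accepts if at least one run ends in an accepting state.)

rejected

Start: {2}
read b: {3}
read b: {1, 2, 3}
read a: {1, 2, 4}
read a: {2, 4}
read a: {4}
read a: {4}
read a: {4}
Reachable ∩ accepting = {} — empty.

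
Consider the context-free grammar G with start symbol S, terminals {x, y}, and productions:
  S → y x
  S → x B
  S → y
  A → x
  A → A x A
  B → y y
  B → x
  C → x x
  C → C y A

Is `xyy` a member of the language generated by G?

S ⇒ xB ⇒ xyy

yes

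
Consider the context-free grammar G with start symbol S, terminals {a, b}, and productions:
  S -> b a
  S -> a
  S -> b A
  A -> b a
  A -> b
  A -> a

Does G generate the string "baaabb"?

no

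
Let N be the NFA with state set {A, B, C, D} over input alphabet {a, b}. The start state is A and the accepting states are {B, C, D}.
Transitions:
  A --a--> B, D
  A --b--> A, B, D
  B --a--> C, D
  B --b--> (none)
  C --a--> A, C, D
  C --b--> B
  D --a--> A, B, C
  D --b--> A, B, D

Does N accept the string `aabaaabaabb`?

Start: {A}
read a: {B, D}
read a: {A, B, C, D}
read b: {A, B, D}
read a: {A, B, C, D}
read a: {A, B, C, D}
read a: {A, B, C, D}
read b: {A, B, D}
read a: {A, B, C, D}
read a: {A, B, C, D}
read b: {A, B, D}
read b: {A, B, D}
Reachable ∩ accepting = {B, D} — nonempty.

accepted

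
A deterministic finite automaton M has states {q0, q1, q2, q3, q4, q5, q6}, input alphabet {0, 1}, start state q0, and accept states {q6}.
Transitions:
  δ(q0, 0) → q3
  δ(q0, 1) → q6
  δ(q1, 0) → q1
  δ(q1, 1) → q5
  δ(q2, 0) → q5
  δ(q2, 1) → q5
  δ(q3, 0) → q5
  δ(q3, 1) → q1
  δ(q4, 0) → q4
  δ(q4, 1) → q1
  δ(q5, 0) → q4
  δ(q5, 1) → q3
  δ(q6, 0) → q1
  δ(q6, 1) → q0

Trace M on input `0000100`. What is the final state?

q0 --0--> q3
q3 --0--> q5
q5 --0--> q4
q4 --0--> q4
q4 --1--> q1
q1 --0--> q1
q1 --0--> q1

q1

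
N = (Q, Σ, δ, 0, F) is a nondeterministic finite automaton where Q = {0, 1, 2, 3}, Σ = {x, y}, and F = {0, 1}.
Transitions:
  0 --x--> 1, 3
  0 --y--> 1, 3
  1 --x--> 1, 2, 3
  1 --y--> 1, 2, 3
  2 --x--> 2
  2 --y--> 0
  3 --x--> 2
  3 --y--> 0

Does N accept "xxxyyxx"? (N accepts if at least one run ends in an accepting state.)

accepted

Start: {0}
read x: {1, 3}
read x: {1, 2, 3}
read x: {1, 2, 3}
read y: {0, 1, 2, 3}
read y: {0, 1, 2, 3}
read x: {1, 2, 3}
read x: {1, 2, 3}
Reachable ∩ accepting = {1} — nonempty.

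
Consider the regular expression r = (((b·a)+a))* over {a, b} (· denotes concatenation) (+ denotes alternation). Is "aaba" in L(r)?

yes

Split into 3 pieces a · a · ba; each matches ((b·a)+a).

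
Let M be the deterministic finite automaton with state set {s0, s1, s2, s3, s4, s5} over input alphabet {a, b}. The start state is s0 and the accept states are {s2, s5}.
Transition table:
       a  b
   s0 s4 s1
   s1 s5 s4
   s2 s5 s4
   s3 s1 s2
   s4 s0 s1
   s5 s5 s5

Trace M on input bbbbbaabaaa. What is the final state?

s5

s0 --b--> s1
s1 --b--> s4
s4 --b--> s1
s1 --b--> s4
s4 --b--> s1
s1 --a--> s5
s5 --a--> s5
s5 --b--> s5
s5 --a--> s5
s5 --a--> s5
s5 --a--> s5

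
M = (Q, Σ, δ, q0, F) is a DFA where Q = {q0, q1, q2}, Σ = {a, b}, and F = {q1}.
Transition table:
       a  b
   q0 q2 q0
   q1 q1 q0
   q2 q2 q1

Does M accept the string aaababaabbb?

q0 --a--> q2
q2 --a--> q2
q2 --a--> q2
q2 --b--> q1
q1 --a--> q1
q1 --b--> q0
q0 --a--> q2
q2 --a--> q2
q2 --b--> q1
q1 --b--> q0
q0 --b--> q0
End in state q0, which is not an accepting state.

rejected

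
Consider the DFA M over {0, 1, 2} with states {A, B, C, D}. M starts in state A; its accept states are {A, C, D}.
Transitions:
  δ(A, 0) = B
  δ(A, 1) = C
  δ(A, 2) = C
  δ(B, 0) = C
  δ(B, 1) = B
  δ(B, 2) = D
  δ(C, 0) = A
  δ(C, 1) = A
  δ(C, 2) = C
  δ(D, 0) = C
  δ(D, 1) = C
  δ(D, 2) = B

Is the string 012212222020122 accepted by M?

A --0--> B
B --1--> B
B --2--> D
D --2--> B
B --1--> B
B --2--> D
D --2--> B
B --2--> D
D --2--> B
B --0--> C
C --2--> C
C --0--> A
A --1--> C
C --2--> C
C --2--> C
End in state C, which is an accepting state.

accepted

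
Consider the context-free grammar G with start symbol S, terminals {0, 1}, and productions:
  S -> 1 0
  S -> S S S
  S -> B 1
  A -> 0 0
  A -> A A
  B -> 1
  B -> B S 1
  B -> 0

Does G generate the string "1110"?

no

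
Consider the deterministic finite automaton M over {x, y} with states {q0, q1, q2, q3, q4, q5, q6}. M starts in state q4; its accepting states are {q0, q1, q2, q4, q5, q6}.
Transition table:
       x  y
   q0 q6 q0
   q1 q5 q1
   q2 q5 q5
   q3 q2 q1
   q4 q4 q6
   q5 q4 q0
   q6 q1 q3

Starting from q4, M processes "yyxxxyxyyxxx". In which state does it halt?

q4

q4 --y--> q6
q6 --y--> q3
q3 --x--> q2
q2 --x--> q5
q5 --x--> q4
q4 --y--> q6
q6 --x--> q1
q1 --y--> q1
q1 --y--> q1
q1 --x--> q5
q5 --x--> q4
q4 --x--> q4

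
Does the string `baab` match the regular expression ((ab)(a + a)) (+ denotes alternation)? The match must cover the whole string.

no

No split of baab into u·v has (ab) matching u and (a+a) matching v.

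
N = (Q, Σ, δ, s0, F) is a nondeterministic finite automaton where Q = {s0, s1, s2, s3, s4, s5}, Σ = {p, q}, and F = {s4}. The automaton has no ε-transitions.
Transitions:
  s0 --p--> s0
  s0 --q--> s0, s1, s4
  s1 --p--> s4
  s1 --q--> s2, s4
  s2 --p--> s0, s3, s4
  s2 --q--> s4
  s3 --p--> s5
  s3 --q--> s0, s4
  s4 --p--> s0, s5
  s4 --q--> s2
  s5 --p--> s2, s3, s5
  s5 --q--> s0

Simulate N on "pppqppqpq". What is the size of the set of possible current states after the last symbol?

Start: {s0}
read p: {s0}
read p: {s0}
read p: {s0}
read q: {s0, s1, s4}
read p: {s0, s4, s5}
read p: {s0, s2, s3, s5}
read q: {s0, s1, s4}
read p: {s0, s4, s5}
read q: {s0, s1, s2, s4}
Final reachable set {s0, s1, s2, s4} has 4 states.

4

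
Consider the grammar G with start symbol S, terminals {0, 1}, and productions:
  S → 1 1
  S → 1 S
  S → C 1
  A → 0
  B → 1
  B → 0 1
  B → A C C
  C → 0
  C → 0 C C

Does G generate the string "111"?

S ⇒ 1S ⇒ 111

yes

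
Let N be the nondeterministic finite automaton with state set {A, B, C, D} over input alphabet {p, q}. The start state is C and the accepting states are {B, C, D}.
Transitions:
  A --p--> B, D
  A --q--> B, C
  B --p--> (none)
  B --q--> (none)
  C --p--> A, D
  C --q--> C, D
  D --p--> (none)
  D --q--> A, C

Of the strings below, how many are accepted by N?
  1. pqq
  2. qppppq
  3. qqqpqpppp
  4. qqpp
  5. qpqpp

pqq: accepted
qppppq: rejected
qqqpqpppp: rejected
qqpp: accepted
qpqpp: accepted

3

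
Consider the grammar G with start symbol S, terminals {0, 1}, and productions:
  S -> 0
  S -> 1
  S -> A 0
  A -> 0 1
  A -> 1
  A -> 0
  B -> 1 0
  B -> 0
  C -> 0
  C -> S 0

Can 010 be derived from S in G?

yes

S ⇒ A0 ⇒ 010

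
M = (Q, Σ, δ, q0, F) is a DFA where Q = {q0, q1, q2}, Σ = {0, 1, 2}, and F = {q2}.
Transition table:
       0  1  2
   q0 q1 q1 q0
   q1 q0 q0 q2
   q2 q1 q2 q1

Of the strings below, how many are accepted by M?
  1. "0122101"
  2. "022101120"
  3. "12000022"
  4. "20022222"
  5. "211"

"0122101": rejected
"022101120": rejected
"12000022": rejected
"20022222": rejected
"211": rejected

0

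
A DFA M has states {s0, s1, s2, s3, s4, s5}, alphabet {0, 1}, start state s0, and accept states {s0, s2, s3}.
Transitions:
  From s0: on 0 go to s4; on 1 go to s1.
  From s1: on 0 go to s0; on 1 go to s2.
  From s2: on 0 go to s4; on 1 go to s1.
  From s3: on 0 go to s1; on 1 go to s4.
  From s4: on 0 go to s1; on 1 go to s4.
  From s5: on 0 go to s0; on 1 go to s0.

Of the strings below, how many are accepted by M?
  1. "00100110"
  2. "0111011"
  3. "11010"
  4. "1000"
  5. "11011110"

"00100110": accepted
"0111011": rejected
"11010": rejected
"1000": rejected
"11011110": rejected

1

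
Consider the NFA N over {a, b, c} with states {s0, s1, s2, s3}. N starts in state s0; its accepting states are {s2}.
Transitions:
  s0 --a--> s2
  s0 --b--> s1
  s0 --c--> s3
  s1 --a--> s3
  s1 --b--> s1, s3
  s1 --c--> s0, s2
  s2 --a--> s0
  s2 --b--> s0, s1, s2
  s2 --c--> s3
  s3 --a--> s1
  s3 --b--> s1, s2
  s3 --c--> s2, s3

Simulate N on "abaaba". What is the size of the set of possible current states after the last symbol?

4

Start: {s0}
read a: {s2}
read b: {s0, s1, s2}
read a: {s0, s2, s3}
read a: {s0, s1, s2}
read b: {s0, s1, s2, s3}
read a: {s0, s1, s2, s3}
Final reachable set {s0, s1, s2, s3} has 4 states.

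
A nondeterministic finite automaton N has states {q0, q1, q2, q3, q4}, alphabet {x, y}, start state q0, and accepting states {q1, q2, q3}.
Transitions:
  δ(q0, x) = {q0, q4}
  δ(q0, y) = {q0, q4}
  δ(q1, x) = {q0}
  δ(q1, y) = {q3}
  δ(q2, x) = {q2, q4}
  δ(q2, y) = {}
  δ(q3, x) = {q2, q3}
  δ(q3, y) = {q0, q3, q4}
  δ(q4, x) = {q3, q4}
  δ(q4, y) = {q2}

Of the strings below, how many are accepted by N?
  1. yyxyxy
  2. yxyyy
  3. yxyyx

3

yyxyxy: accepted
yxyyy: accepted
yxyyx: accepted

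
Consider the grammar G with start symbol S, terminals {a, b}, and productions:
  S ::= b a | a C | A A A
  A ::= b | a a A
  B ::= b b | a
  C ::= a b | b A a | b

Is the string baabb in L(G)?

S ⇒ AAA ⇒ bAA ⇒ baaAA ⇒ baabA ⇒ baabb

yes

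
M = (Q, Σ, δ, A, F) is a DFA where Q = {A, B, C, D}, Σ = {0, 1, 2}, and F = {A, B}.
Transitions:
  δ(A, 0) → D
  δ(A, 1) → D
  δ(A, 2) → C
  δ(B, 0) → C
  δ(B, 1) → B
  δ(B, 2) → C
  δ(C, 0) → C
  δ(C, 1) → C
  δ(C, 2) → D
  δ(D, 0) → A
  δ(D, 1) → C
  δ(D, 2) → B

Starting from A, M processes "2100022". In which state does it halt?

B

A --2--> C
C --1--> C
C --0--> C
C --0--> C
C --0--> C
C --2--> D
D --2--> B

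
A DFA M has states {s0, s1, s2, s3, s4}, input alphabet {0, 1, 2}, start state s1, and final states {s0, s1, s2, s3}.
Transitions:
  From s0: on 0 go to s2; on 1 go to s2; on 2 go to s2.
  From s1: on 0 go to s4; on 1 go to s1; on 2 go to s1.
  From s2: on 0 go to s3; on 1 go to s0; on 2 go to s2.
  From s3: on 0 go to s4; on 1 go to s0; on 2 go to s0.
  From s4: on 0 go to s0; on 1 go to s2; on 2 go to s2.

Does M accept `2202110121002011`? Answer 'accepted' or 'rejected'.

accepted

s1 --2--> s1
s1 --2--> s1
s1 --0--> s4
s4 --2--> s2
s2 --1--> s0
s0 --1--> s2
s2 --0--> s3
s3 --1--> s0
s0 --2--> s2
s2 --1--> s0
s0 --0--> s2
s2 --0--> s3
s3 --2--> s0
s0 --0--> s2
s2 --1--> s0
s0 --1--> s2
End in state s2, which is an accepting state.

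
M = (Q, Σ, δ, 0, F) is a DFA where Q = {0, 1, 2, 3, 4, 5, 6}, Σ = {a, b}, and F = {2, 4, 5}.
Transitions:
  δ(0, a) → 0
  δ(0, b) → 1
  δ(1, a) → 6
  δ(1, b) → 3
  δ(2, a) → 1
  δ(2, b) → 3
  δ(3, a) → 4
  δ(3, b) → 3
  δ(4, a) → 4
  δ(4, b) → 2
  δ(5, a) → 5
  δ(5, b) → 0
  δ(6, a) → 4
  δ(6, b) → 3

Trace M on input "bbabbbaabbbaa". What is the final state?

0 --b--> 1
1 --b--> 3
3 --a--> 4
4 --b--> 2
2 --b--> 3
3 --b--> 3
3 --a--> 4
4 --a--> 4
4 --b--> 2
2 --b--> 3
3 --b--> 3
3 --a--> 4
4 --a--> 4

4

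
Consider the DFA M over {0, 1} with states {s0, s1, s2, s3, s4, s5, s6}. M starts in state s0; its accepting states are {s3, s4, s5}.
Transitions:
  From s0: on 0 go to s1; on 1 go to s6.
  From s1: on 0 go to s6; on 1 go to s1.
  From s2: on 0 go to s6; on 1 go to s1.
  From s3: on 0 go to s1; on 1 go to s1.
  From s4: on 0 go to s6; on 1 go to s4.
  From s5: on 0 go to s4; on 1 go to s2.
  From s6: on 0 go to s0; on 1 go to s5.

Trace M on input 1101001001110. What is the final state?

s6

s0 --1--> s6
s6 --1--> s5
s5 --0--> s4
s4 --1--> s4
s4 --0--> s6
s6 --0--> s0
s0 --1--> s6
s6 --0--> s0
s0 --0--> s1
s1 --1--> s1
s1 --1--> s1
s1 --1--> s1
s1 --0--> s6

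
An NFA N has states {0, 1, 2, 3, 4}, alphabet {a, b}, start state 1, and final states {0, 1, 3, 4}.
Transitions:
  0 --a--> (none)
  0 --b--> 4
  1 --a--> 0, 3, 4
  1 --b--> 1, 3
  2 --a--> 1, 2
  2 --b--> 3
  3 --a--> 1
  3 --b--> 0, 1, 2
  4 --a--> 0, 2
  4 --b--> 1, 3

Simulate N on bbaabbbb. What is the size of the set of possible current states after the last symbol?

Start: {1}
read b: {1, 3}
read b: {0, 1, 2, 3}
read a: {0, 1, 2, 3, 4}
read a: {0, 1, 2, 3, 4}
read b: {0, 1, 2, 3, 4}
read b: {0, 1, 2, 3, 4}
read b: {0, 1, 2, 3, 4}
read b: {0, 1, 2, 3, 4}
Final reachable set {0, 1, 2, 3, 4} has 5 states.

5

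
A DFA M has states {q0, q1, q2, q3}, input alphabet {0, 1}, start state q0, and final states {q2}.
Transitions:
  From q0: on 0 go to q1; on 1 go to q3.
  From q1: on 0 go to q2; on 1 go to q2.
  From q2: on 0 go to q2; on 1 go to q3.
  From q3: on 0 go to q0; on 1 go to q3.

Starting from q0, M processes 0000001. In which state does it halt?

q3

q0 --0--> q1
q1 --0--> q2
q2 --0--> q2
q2 --0--> q2
q2 --0--> q2
q2 --0--> q2
q2 --1--> q3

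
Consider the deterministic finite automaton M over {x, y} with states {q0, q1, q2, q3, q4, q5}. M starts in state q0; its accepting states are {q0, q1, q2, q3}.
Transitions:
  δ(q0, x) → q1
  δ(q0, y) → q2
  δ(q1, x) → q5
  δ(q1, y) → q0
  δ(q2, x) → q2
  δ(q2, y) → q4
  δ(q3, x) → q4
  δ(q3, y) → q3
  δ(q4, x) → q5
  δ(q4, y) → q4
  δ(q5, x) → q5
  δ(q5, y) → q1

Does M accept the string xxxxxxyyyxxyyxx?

rejected

q0 --x--> q1
q1 --x--> q5
q5 --x--> q5
q5 --x--> q5
q5 --x--> q5
q5 --x--> q5
q5 --y--> q1
q1 --y--> q0
q0 --y--> q2
q2 --x--> q2
q2 --x--> q2
q2 --y--> q4
q4 --y--> q4
q4 --x--> q5
q5 --x--> q5
End in state q5, which is not an accepting state.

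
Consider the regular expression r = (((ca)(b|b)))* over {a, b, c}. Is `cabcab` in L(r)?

yes

Split into 2 pieces cab · cab; each matches ((ca)(b|b)).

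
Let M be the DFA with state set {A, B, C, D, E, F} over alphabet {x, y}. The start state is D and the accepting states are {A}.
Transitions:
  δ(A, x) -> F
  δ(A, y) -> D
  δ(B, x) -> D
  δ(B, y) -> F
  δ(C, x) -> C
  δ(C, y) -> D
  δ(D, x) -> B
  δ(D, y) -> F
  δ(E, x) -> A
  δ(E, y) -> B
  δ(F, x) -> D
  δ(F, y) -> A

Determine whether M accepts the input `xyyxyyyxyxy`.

rejected

D --x--> B
B --y--> F
F --y--> A
A --x--> F
F --y--> A
A --y--> D
D --y--> F
F --x--> D
D --y--> F
F --x--> D
D --y--> F
End in state F, which is not an accepting state.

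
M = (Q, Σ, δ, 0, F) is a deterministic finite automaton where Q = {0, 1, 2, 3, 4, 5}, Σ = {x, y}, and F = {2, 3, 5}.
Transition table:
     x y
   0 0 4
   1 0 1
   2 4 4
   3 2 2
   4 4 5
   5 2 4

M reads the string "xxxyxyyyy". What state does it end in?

4

0 --x--> 0
0 --x--> 0
0 --x--> 0
0 --y--> 4
4 --x--> 4
4 --y--> 5
5 --y--> 4
4 --y--> 5
5 --y--> 4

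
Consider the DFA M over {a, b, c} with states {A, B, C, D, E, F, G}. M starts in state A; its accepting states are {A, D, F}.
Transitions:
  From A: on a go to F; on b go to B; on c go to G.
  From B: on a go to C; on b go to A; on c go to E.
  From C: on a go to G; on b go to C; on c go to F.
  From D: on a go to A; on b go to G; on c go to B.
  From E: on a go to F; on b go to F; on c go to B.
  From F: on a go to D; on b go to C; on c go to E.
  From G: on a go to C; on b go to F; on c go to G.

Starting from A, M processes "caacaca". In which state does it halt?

D

A --c--> G
G --a--> C
C --a--> G
G --c--> G
G --a--> C
C --c--> F
F --a--> D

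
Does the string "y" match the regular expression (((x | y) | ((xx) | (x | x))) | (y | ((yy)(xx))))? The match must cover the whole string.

The left alternative ((x|y)|((xx)|(x|x))) matches y.

yes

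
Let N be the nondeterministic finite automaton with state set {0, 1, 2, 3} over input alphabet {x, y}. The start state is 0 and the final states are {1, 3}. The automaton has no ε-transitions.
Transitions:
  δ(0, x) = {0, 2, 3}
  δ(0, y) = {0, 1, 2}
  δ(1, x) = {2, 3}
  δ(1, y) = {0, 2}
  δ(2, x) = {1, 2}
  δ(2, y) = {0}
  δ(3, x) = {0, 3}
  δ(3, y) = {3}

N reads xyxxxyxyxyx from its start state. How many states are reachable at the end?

4

Start: {0}
read x: {0, 2, 3}
read y: {0, 1, 2, 3}
read x: {0, 1, 2, 3}
read x: {0, 1, 2, 3}
read x: {0, 1, 2, 3}
read y: {0, 1, 2, 3}
read x: {0, 1, 2, 3}
read y: {0, 1, 2, 3}
read x: {0, 1, 2, 3}
read y: {0, 1, 2, 3}
read x: {0, 1, 2, 3}
Final reachable set {0, 1, 2, 3} has 4 states.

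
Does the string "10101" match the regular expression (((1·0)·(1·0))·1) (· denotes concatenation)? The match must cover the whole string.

yes

Split as 1010·1: ((1·0)·(1·0)) matches 1010 and 1 matches 1.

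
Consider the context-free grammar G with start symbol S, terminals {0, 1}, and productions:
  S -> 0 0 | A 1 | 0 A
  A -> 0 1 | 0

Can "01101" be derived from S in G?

no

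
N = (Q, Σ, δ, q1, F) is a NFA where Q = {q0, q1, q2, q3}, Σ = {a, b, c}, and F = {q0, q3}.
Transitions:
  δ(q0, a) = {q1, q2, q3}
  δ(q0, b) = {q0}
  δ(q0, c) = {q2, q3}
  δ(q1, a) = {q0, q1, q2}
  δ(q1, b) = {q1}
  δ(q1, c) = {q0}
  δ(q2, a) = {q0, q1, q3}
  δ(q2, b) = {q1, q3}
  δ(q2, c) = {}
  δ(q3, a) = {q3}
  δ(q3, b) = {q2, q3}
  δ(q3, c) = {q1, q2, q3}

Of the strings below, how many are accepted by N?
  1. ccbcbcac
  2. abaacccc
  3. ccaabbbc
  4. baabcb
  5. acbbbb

5

ccbcbcac: accepted
abaacccc: accepted
ccaabbbc: accepted
baabcb: accepted
acbbbb: accepted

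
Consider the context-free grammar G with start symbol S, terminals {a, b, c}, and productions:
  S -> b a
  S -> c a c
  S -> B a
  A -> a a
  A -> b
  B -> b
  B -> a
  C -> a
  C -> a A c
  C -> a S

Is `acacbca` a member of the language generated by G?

no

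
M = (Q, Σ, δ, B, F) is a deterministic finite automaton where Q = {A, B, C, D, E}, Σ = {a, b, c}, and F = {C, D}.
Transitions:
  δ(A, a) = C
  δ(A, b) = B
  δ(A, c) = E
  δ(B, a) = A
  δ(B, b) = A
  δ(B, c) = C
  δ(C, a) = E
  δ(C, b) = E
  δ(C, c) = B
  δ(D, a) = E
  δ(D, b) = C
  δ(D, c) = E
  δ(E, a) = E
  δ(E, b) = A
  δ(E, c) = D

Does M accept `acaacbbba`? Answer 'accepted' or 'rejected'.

B --a--> A
A --c--> E
E --a--> E
E --a--> E
E --c--> D
D --b--> C
C --b--> E
E --b--> A
A --a--> C
End in state C, which is an accepting state.

accepted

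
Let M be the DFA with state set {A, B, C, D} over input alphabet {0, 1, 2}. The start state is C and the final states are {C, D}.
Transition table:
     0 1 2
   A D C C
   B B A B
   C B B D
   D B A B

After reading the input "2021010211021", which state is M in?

A

C --2--> D
D --0--> B
B --2--> B
B --1--> A
A --0--> D
D --1--> A
A --0--> D
D --2--> B
B --1--> A
A --1--> C
C --0--> B
B --2--> B
B --1--> A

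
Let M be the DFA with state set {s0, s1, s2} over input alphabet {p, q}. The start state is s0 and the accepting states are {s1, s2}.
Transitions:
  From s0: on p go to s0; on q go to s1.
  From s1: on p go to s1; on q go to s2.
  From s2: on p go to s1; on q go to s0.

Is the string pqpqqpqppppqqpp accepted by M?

rejected

s0 --p--> s0
s0 --q--> s1
s1 --p--> s1
s1 --q--> s2
s2 --q--> s0
s0 --p--> s0
s0 --q--> s1
s1 --p--> s1
s1 --p--> s1
s1 --p--> s1
s1 --p--> s1
s1 --q--> s2
s2 --q--> s0
s0 --p--> s0
s0 --p--> s0
End in state s0, which is not an accepting state.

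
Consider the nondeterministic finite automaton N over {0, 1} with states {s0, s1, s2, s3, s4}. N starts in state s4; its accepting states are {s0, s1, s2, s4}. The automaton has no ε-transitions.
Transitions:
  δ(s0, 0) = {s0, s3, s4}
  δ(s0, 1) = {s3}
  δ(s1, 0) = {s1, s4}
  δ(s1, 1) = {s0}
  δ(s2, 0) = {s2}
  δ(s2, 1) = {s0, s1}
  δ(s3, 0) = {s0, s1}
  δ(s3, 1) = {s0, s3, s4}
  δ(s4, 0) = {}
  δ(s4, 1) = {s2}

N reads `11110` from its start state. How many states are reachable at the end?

Start: {s4}
read 1: {s2}
read 1: {s0, s1}
read 1: {s0, s3}
read 1: {s0, s3, s4}
read 0: {s0, s1, s3, s4}
Final reachable set {s0, s1, s3, s4} has 4 states.

4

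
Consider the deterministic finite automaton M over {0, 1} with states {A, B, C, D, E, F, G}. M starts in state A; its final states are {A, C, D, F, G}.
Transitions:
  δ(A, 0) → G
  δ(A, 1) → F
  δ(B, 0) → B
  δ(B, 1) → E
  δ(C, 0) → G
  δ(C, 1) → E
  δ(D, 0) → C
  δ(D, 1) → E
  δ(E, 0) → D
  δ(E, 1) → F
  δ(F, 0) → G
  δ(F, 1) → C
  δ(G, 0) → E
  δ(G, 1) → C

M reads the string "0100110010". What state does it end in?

G

A --0--> G
G --1--> C
C --0--> G
G --0--> E
E --1--> F
F --1--> C
C --0--> G
G --0--> E
E --1--> F
F --0--> G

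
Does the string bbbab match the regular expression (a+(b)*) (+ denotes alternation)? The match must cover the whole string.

no

Neither a nor (b)* matches bbbab.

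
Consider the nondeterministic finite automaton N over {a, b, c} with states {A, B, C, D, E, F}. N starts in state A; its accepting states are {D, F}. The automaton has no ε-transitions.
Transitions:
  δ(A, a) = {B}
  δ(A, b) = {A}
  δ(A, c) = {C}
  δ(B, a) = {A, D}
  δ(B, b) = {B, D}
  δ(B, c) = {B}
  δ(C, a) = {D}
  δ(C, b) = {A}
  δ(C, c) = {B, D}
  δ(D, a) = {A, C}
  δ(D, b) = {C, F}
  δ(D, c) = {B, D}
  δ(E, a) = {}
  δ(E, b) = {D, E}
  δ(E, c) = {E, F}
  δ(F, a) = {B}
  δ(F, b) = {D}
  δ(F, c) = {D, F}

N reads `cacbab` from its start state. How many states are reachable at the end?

Start: {A}
read c: {C}
read a: {D}
read c: {B, D}
read b: {B, C, D, F}
read a: {A, B, C, D}
read b: {A, B, C, D, F}
Final reachable set {A, B, C, D, F} has 5 states.

5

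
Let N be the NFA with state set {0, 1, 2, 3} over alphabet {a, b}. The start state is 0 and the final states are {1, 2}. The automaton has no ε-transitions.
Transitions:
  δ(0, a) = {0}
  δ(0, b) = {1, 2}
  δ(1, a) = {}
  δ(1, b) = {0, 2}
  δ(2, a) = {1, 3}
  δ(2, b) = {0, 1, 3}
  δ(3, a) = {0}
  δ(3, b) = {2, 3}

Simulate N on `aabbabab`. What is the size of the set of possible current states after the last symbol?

4

Start: {0}
read a: {0}
read a: {0}
read b: {1, 2}
read b: {0, 1, 2, 3}
read a: {0, 1, 3}
read b: {0, 1, 2, 3}
read a: {0, 1, 3}
read b: {0, 1, 2, 3}
Final reachable set {0, 1, 2, 3} has 4 states.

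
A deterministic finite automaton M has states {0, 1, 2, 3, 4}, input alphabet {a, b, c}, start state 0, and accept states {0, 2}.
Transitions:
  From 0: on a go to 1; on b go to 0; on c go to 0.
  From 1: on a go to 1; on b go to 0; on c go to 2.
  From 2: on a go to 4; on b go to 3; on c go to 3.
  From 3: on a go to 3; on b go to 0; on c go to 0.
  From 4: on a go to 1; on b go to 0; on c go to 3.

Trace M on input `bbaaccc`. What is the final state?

0

0 --b--> 0
0 --b--> 0
0 --a--> 1
1 --a--> 1
1 --c--> 2
2 --c--> 3
3 --c--> 0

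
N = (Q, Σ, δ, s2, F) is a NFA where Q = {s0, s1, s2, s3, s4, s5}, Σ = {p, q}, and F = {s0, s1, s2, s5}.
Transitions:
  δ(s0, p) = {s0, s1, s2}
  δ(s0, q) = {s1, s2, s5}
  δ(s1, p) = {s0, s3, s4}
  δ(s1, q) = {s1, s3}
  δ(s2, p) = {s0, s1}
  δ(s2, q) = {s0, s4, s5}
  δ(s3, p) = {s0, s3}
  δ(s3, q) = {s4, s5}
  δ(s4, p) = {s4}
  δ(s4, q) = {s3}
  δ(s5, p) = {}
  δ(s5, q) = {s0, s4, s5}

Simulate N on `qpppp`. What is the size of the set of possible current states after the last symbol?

5

Start: {s2}
read q: {s0, s4, s5}
read p: {s0, s1, s2, s4}
read p: {s0, s1, s2, s3, s4}
read p: {s0, s1, s2, s3, s4}
read p: {s0, s1, s2, s3, s4}
Final reachable set {s0, s1, s2, s3, s4} has 5 states.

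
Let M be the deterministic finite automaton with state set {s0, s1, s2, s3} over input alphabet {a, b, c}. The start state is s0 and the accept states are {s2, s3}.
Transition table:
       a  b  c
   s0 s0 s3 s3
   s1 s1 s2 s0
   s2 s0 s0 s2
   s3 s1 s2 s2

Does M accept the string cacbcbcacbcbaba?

rejected

s0 --c--> s3
s3 --a--> s1
s1 --c--> s0
s0 --b--> s3
s3 --c--> s2
s2 --b--> s0
s0 --c--> s3
s3 --a--> s1
s1 --c--> s0
s0 --b--> s3
s3 --c--> s2
s2 --b--> s0
s0 --a--> s0
s0 --b--> s3
s3 --a--> s1
End in state s1, which is not an accepting state.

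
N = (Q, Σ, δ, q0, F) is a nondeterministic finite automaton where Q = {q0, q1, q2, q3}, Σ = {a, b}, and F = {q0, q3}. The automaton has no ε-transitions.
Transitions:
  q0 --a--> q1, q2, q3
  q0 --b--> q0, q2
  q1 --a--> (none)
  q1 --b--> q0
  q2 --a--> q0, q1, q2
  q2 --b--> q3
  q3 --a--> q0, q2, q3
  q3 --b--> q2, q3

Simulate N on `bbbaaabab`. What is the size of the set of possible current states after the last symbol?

3

Start: {q0}
read b: {q0, q2}
read b: {q0, q2, q3}
read b: {q0, q2, q3}
read a: {q0, q1, q2, q3}
read a: {q0, q1, q2, q3}
read a: {q0, q1, q2, q3}
read b: {q0, q2, q3}
read a: {q0, q1, q2, q3}
read b: {q0, q2, q3}
Final reachable set {q0, q2, q3} has 3 states.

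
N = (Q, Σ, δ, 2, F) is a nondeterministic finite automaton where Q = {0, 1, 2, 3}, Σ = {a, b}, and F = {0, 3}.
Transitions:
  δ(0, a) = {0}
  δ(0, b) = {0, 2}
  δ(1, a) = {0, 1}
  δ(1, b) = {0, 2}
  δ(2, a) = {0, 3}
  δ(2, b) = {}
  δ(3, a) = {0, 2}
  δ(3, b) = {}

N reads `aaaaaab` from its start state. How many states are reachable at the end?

Start: {2}
read a: {0, 3}
read a: {0, 2}
read a: {0, 3}
read a: {0, 2}
read a: {0, 3}
read a: {0, 2}
read b: {0, 2}
Final reachable set {0, 2} has 2 states.

2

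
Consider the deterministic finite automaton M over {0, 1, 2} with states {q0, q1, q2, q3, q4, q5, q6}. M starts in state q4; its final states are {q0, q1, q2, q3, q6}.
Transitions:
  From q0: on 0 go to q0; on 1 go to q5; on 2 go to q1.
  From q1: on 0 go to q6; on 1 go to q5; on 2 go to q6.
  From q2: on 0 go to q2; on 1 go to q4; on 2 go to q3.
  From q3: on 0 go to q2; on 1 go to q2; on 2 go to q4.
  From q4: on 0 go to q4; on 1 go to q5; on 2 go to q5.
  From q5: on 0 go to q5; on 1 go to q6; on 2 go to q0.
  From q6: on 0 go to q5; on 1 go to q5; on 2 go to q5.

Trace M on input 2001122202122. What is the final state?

q4 --2--> q5
q5 --0--> q5
q5 --0--> q5
q5 --1--> q6
q6 --1--> q5
q5 --2--> q0
q0 --2--> q1
q1 --2--> q6
q6 --0--> q5
q5 --2--> q0
q0 --1--> q5
q5 --2--> q0
q0 --2--> q1

q1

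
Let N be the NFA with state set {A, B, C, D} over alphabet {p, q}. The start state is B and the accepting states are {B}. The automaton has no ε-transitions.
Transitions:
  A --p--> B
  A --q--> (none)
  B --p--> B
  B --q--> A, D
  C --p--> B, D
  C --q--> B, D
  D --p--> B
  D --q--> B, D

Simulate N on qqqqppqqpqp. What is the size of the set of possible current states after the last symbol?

1

Start: {B}
read q: {A, D}
read q: {B, D}
read q: {A, B, D}
read q: {A, B, D}
read p: {B}
read p: {B}
read q: {A, D}
read q: {B, D}
read p: {B}
read q: {A, D}
read p: {B}
Final reachable set {B} has 1 state.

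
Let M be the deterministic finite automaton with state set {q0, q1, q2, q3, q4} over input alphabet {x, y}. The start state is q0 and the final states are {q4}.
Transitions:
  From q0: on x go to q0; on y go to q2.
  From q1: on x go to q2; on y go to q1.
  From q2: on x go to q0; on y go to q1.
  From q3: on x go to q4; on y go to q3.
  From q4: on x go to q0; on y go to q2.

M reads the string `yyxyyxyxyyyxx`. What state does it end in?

q0 --y--> q2
q2 --y--> q1
q1 --x--> q2
q2 --y--> q1
q1 --y--> q1
q1 --x--> q2
q2 --y--> q1
q1 --x--> q2
q2 --y--> q1
q1 --y--> q1
q1 --y--> q1
q1 --x--> q2
q2 --x--> q0

q0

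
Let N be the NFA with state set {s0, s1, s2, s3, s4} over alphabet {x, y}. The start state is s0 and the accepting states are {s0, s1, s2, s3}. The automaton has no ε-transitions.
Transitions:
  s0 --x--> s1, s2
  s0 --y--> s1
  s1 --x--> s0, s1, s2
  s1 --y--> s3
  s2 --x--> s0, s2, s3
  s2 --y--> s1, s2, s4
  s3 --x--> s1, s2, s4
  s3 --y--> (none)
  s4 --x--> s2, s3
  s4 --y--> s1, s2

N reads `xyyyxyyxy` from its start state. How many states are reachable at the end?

4

Start: {s0}
read x: {s1, s2}
read y: {s1, s2, s3, s4}
read y: {s1, s2, s3, s4}
read y: {s1, s2, s3, s4}
read x: {s0, s1, s2, s3, s4}
read y: {s1, s2, s3, s4}
read y: {s1, s2, s3, s4}
read x: {s0, s1, s2, s3, s4}
read y: {s1, s2, s3, s4}
Final reachable set {s1, s2, s3, s4} has 4 states.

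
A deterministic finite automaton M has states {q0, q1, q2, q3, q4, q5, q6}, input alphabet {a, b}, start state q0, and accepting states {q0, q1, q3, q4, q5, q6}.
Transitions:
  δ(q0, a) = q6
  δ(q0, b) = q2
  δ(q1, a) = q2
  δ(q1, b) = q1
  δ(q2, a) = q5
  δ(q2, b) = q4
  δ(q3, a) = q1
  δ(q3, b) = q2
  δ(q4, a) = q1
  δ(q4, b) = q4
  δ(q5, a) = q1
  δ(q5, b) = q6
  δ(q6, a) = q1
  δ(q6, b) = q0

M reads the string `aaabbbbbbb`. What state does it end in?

q0 --a--> q6
q6 --a--> q1
q1 --a--> q2
q2 --b--> q4
q4 --b--> q4
q4 --b--> q4
q4 --b--> q4
q4 --b--> q4
q4 --b--> q4
q4 --b--> q4

q4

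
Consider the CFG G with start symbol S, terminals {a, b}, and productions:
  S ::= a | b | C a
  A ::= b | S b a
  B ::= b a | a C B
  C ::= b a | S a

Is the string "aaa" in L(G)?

yes

S ⇒ Ca ⇒ Saa ⇒ aaa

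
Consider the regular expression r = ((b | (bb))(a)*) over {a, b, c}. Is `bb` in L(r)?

Split as bb·ε: (b|(bb)) matches bb and (a)* matches ε.

yes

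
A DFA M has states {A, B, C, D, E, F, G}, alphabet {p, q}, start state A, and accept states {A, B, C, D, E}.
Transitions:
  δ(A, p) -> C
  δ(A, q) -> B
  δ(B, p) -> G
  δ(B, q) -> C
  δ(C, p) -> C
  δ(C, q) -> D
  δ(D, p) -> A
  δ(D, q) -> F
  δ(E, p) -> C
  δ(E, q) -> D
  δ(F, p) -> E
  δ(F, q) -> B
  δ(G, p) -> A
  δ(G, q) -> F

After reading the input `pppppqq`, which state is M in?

A --p--> C
C --p--> C
C --p--> C
C --p--> C
C --p--> C
C --q--> D
D --q--> F

F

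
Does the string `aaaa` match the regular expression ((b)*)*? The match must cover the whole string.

no

aaaa cannot be split into zero or more pieces each matching (b)*.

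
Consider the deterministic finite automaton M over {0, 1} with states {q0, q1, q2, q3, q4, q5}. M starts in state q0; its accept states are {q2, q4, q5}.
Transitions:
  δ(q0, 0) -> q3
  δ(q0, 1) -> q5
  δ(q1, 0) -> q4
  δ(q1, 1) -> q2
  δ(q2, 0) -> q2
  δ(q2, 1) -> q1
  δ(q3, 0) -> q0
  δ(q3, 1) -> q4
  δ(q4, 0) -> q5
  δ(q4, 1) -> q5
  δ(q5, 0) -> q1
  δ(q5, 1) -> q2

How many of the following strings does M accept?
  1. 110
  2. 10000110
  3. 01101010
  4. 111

3

110: accepted
10000110: accepted
01101010: accepted
111: rejected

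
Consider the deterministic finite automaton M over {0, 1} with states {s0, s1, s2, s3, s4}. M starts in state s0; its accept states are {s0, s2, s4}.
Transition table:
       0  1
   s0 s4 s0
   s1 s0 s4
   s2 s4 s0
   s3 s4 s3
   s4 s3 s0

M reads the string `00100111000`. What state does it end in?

s4

s0 --0--> s4
s4 --0--> s3
s3 --1--> s3
s3 --0--> s4
s4 --0--> s3
s3 --1--> s3
s3 --1--> s3
s3 --1--> s3
s3 --0--> s4
s4 --0--> s3
s3 --0--> s4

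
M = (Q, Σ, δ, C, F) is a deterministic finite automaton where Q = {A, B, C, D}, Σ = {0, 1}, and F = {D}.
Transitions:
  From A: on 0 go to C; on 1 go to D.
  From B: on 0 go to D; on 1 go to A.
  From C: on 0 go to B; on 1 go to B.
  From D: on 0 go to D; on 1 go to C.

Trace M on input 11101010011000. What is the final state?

D

C --1--> B
B --1--> A
A --1--> D
D --0--> D
D --1--> C
C --0--> B
B --1--> A
A --0--> C
C --0--> B
B --1--> A
A --1--> D
D --0--> D
D --0--> D
D --0--> D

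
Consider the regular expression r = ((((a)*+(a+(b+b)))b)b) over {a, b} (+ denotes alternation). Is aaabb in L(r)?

Split as aaab·b: (((a)*+(a+(b+b)))b) matches aaab and b matches b.

yes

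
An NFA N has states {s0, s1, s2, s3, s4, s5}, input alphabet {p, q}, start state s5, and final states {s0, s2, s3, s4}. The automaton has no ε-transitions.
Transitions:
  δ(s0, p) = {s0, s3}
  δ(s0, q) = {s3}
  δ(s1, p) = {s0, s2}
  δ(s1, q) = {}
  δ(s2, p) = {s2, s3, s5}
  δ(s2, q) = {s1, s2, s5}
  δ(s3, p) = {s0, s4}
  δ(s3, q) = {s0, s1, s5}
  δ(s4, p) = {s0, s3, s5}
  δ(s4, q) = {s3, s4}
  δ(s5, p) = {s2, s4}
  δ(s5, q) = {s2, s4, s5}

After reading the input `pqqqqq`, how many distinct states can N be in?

Start: {s5}
read p: {s2, s4}
read q: {s1, s2, s3, s4, s5}
read q: {s0, s1, s2, s3, s4, s5}
read q: {s0, s1, s2, s3, s4, s5}
read q: {s0, s1, s2, s3, s4, s5}
read q: {s0, s1, s2, s3, s4, s5}
Final reachable set {s0, s1, s2, s3, s4, s5} has 6 states.

6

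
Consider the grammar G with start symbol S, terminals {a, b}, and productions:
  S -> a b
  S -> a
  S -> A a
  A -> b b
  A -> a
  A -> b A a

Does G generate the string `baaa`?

S ⇒ Aa ⇒ bAaa ⇒ baaa

yes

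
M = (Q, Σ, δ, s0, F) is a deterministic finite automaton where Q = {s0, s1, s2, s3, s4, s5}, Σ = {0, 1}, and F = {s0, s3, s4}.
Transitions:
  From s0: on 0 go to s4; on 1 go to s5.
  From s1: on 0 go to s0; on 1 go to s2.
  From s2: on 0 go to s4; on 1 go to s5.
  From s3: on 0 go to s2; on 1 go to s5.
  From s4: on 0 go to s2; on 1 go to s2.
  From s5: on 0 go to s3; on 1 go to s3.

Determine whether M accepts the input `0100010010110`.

rejected

s0 --0--> s4
s4 --1--> s2
s2 --0--> s4
s4 --0--> s2
s2 --0--> s4
s4 --1--> s2
s2 --0--> s4
s4 --0--> s2
s2 --1--> s5
s5 --0--> s3
s3 --1--> s5
s5 --1--> s3
s3 --0--> s2
End in state s2, which is not an accepting state.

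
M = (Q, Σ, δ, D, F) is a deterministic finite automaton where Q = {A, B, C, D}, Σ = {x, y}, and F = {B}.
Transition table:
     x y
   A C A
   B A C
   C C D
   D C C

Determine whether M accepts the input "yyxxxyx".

D --y--> C
C --y--> D
D --x--> C
C --x--> C
C --x--> C
C --y--> D
D --x--> C
End in state C, which is not an accepting state.

rejected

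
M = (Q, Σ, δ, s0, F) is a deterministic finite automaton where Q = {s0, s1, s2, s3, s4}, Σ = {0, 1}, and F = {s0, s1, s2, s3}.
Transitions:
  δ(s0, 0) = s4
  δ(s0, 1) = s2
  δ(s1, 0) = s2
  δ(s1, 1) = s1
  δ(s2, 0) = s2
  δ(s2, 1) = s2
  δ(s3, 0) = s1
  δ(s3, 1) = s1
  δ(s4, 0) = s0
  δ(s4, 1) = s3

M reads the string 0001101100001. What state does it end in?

s0 --0--> s4
s4 --0--> s0
s0 --0--> s4
s4 --1--> s3
s3 --1--> s1
s1 --0--> s2
s2 --1--> s2
s2 --1--> s2
s2 --0--> s2
s2 --0--> s2
s2 --0--> s2
s2 --0--> s2
s2 --1--> s2

s2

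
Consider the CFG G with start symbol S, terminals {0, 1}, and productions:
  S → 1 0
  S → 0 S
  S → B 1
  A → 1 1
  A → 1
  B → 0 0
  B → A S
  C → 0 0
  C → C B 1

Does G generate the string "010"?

S ⇒ 0S ⇒ 010

yes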